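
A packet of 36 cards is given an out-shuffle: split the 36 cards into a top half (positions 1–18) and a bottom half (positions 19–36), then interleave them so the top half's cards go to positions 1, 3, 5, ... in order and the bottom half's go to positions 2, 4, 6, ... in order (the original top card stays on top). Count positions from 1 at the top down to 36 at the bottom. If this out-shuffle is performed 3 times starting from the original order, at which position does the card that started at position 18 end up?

Track the card's position through each out-shuffle:
18 → 35 → 34 → 32

32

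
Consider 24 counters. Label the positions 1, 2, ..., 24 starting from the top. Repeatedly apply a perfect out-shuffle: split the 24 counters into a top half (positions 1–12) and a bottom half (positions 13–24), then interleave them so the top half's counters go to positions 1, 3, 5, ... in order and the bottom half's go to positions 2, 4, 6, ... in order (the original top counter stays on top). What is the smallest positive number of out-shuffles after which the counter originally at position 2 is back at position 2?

11

Follow position 2 under repeated out-shuffles:
2 → 3 → 5 → 9 → 17 → 10 → 19 → 14 → 4 → 7 → 13 → 2
It first returns after 11 out-shuffles.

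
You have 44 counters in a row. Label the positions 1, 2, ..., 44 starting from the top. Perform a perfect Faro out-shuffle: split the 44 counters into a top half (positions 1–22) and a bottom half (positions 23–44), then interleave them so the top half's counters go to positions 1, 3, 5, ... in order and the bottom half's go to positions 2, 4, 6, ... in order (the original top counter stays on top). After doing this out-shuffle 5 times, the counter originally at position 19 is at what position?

18

Track the counter's position through each out-shuffle:
19 → 37 → 30 → 16 → 31 → 18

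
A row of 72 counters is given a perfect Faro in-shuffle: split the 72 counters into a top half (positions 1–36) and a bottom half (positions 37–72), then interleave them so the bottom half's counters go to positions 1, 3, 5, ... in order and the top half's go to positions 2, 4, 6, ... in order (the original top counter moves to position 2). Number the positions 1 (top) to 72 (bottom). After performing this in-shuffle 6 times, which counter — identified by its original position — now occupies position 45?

68

Work backwards from position 45, undoing one in-shuffle at a time:
45 ← 59 ← 66 ← 33 ← 53 ← 63 ← 68
So the counter now at position 45 started at position 68.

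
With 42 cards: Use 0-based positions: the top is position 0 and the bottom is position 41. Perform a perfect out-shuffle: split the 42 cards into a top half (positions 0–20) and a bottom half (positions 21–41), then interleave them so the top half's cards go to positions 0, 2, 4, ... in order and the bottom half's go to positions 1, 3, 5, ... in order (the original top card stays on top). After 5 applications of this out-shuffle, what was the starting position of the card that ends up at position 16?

Work backwards from position 16, undoing one out-shuffle at a time:
16 ← 8 ← 4 ← 2 ← 1 ← 21
So the card now at position 16 started at position 21.

21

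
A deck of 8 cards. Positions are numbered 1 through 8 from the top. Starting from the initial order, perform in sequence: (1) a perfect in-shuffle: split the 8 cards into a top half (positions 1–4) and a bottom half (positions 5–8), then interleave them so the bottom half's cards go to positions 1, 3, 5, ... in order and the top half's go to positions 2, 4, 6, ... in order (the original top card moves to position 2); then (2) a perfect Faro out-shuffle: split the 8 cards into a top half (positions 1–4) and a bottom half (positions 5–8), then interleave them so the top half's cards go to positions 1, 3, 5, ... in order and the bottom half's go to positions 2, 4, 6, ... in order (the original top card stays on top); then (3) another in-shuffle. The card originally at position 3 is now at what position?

8

Track the card from position 3 forward through each operation:
  after op 1 (in-shuffle): 3 → 6
  after op 2 (out-shuffle): 6 → 4
  after op 3 (in-shuffle): 4 → 8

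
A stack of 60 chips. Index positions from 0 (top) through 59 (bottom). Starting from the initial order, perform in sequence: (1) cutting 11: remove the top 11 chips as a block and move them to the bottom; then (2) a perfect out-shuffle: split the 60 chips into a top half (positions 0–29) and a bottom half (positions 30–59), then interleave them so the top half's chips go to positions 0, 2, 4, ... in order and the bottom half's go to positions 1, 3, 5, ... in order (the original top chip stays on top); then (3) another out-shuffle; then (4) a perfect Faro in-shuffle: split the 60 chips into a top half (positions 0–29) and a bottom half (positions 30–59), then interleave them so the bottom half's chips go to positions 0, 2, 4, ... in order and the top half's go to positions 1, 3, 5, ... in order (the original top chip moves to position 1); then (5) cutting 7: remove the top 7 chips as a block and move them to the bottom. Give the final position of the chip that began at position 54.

41

Track the chip from position 54 forward through each operation:
  after op 1 (cut 11): 54 → 43
  after op 2 (out-shuffle): 43 → 27
  after op 3 (out-shuffle): 27 → 54
  after op 4 (in-shuffle): 54 → 48
  after op 5 (cut 7): 48 → 41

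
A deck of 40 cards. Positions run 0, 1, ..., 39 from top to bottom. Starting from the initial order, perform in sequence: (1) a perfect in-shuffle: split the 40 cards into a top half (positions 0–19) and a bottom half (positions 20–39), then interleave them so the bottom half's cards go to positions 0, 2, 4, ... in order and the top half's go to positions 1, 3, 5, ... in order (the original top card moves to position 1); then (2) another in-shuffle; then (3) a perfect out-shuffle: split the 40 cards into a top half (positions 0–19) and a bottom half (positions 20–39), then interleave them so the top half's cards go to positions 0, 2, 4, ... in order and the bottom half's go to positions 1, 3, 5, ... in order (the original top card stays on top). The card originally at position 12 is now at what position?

20

Track the card from position 12 forward through each operation:
  after op 1 (in-shuffle): 12 → 25
  after op 2 (in-shuffle): 25 → 10
  after op 3 (out-shuffle): 10 → 20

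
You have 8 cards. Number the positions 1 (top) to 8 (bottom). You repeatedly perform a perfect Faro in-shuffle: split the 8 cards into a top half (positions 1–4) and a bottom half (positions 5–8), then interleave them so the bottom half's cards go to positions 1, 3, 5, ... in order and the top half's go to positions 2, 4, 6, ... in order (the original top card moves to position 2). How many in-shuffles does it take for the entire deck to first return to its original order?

The in-shuffle permutes the 8 positions with cycle lengths [2, 6].
Every card is home exactly when every cycle has completed a whole number of laps, i.e. after lcm(2, 6) = 6 in-shuffles.

6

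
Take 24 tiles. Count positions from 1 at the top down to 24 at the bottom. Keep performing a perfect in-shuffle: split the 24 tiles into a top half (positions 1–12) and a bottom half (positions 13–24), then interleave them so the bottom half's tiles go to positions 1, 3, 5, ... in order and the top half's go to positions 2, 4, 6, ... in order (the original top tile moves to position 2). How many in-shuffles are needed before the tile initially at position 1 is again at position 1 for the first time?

20

Follow position 1 under repeated in-shuffles:
1 → 2 → 4 → 8 → 16 → 7 → 14 → 3 → 6 → 12 → 24 → 23 → 21 → 17 → 9 → 18 → 11 → 22 → 19 → 13 → 1
It first returns after 20 in-shuffles.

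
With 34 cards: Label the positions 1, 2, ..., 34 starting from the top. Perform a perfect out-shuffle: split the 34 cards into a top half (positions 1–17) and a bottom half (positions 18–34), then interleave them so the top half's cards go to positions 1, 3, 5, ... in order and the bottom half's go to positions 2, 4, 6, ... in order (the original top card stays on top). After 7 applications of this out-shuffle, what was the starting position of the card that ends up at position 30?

2

Work backwards from position 30, undoing one out-shuffle at a time:
30 ← 32 ← 33 ← 17 ← 9 ← 5 ← 3 ← 2
So the card now at position 30 started at position 2.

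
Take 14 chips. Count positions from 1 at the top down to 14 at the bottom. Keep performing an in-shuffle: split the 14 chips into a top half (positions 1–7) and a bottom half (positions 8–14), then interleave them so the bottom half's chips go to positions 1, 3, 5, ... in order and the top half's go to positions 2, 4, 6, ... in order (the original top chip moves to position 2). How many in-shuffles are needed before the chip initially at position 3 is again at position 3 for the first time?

4

Follow position 3 under repeated in-shuffles:
3 → 6 → 12 → 9 → 3
It first returns after 4 in-shuffles.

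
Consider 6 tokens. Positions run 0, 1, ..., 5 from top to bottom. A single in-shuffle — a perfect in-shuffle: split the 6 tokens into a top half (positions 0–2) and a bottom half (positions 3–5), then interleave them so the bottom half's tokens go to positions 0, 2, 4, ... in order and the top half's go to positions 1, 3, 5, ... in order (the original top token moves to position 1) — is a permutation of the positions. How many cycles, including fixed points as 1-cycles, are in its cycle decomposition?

2

Trace each unvisited position around until it returns:
(0 1 3) (2 5 4)
2 cycles in total.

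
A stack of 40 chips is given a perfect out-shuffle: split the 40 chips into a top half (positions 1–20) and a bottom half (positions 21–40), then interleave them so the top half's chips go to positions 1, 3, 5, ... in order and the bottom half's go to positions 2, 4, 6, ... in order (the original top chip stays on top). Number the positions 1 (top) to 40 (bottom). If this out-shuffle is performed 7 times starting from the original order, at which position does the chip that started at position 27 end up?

14

Track the chip's position through each out-shuffle:
27 → 14 → 27 → 14 → 27 → 14 → 27 → 14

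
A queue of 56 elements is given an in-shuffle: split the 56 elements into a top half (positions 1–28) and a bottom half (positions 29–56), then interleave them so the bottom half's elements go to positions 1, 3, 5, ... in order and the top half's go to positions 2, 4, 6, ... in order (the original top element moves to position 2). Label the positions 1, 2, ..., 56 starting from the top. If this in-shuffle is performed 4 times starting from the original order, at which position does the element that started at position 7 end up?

55

Track the element's position through each in-shuffle:
7 → 14 → 28 → 56 → 55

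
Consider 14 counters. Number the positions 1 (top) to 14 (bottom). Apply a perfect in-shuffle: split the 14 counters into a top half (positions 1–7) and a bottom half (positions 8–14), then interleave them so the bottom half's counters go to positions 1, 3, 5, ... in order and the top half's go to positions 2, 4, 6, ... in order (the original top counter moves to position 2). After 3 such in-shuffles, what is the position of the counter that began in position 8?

4

Track the counter's position through each in-shuffle:
8 → 1 → 2 → 4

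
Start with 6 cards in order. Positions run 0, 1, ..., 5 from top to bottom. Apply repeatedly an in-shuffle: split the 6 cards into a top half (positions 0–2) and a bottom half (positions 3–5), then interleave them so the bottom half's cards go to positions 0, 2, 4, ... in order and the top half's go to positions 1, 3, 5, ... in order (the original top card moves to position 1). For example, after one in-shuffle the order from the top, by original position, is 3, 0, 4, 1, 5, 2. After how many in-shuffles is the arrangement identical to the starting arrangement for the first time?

The in-shuffle permutes the 6 positions with cycle lengths [3, 3].
Every card is home exactly when every cycle has completed a whole number of laps, i.e. after lcm(3) = 3 in-shuffles.

3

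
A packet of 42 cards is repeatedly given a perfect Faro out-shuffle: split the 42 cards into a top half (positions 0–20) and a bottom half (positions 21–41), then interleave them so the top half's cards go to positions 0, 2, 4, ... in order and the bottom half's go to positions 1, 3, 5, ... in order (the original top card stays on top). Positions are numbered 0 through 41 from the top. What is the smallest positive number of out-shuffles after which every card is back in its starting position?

20

The out-shuffle permutes the 42 positions with cycle lengths [1, 1, 20, 20].
Every card is home exactly when every cycle has completed a whole number of laps, i.e. after lcm(1, 20) = 20 out-shuffles.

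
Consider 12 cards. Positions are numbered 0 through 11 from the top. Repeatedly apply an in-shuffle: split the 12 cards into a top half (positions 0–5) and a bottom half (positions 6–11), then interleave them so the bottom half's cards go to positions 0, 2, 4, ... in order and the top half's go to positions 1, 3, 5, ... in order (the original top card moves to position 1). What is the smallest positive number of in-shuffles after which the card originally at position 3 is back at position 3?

Follow position 3 under repeated in-shuffles:
3 → 7 → 2 → 5 → 11 → 10 → 8 → 4 → 9 → 6 → 0 → 1 → 3
It first returns after 12 in-shuffles.

12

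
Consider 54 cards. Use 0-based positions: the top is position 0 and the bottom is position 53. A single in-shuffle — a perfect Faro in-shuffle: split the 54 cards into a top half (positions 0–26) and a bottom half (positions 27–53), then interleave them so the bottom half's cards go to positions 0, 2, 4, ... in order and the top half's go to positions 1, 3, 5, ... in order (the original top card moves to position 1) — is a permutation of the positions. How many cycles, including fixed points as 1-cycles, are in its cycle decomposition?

Trace each unvisited position around until it returns:
(0 1 3 7 15 31 ... len 20) (2 5 11 23 47 40 ... len 20) (4 9 19 39 24 49 44 34 14 29) (10 21 43 32)
4 cycles in total.

4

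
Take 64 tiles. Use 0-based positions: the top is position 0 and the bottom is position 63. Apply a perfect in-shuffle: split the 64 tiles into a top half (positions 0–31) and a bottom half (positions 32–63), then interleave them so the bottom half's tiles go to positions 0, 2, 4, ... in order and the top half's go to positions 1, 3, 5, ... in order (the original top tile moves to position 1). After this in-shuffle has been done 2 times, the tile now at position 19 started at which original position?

Work backwards from position 19, undoing one in-shuffle at a time:
19 ← 9 ← 4
So the tile now at position 19 started at position 4.

4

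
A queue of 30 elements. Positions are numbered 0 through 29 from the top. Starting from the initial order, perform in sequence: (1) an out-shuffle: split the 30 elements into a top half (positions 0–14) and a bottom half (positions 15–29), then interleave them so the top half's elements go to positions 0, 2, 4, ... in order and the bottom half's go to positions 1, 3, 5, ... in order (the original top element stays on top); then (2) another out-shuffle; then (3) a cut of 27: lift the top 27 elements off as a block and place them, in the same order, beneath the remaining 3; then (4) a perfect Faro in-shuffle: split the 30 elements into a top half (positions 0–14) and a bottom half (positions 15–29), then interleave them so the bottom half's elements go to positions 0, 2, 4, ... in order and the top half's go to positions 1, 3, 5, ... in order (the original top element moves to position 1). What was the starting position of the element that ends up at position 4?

Undo the operations in reverse order, starting from position 4:
  undo op 4 (in-shuffle, from bottom half): 4 ← 17
  undo op 3 (cut 27): 17 ← 14
  undo op 2 (out-shuffle, from top half): 14 ← 7
  undo op 1 (out-shuffle, from bottom half): 7 ← 18
So the element at position 4 came from original position 18.

18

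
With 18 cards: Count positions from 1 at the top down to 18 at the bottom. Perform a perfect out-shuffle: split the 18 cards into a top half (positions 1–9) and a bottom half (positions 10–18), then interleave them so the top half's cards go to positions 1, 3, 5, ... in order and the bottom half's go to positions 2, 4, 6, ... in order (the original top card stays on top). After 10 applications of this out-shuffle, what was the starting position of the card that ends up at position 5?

Work backwards from position 5, undoing one out-shuffle at a time:
5 ← 3 ← 2 ← 10 ← 14 ← 16 ← 17 ← 9 ← 5 ← 3 ← 2
So the card now at position 5 started at position 2.

2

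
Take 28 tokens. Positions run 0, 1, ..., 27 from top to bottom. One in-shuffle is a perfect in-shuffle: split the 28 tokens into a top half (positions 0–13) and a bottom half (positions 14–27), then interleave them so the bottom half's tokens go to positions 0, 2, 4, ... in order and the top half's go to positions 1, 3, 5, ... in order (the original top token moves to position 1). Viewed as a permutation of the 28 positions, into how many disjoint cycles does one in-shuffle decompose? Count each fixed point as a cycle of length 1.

Trace each unvisited position around until it returns:
(0 1 3 7 15 2 ... len 28)
1 cycle in total.

1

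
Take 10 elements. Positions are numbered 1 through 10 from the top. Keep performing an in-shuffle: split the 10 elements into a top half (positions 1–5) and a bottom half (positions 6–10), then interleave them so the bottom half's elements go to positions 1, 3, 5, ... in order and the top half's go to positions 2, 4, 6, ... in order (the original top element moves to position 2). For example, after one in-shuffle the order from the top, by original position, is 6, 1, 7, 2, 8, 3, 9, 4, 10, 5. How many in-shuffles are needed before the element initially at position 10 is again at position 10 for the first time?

Follow position 10 under repeated in-shuffles:
10 → 9 → 7 → 3 → 6 → 1 → 2 → 4 → 8 → 5 → 10
It first returns after 10 in-shuffles.

10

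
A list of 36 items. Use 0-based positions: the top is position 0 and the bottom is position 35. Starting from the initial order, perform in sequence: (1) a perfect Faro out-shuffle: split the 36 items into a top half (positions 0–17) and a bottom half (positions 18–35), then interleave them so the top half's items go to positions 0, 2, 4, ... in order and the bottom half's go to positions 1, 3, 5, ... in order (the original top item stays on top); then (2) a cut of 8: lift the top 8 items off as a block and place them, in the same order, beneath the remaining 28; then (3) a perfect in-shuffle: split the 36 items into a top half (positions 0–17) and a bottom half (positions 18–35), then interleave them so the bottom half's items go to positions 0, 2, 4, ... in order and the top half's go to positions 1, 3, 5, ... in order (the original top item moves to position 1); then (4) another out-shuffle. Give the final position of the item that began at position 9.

Track the item from position 9 forward through each operation:
  after op 1 (out-shuffle): 9 → 18
  after op 2 (cut 8): 18 → 10
  after op 3 (in-shuffle): 10 → 21
  after op 4 (out-shuffle): 21 → 7

7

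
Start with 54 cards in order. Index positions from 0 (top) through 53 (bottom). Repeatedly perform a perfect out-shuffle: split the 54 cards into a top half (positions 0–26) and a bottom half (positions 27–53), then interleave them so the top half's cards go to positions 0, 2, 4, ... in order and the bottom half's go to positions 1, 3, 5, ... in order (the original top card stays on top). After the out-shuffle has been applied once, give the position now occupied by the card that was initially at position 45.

Track the card's position through each out-shuffle:
45 → 37

37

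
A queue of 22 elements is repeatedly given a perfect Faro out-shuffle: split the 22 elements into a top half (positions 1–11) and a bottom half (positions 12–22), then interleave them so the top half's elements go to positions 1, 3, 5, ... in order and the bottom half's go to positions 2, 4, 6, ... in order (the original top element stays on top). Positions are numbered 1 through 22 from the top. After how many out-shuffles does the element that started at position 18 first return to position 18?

Follow position 18 under repeated out-shuffles:
18 → 14 → 6 → 11 → 21 → 20 → 18
It first returns after 6 out-shuffles.

6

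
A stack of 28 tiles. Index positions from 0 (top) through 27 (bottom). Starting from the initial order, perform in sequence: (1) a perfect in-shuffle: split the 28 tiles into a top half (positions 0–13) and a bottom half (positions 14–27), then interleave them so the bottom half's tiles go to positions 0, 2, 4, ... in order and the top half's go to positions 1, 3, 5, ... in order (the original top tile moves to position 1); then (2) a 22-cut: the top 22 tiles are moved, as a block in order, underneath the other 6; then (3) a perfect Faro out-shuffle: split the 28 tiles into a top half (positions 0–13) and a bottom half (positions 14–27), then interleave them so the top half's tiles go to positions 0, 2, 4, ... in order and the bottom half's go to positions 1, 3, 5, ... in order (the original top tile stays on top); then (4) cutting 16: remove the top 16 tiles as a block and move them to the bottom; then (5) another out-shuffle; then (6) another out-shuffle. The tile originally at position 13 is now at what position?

7

Track the tile from position 13 forward through each operation:
  after op 1 (in-shuffle): 13 → 27
  after op 2 (cut 22): 27 → 5
  after op 3 (out-shuffle): 5 → 10
  after op 4 (cut 16): 10 → 22
  after op 5 (out-shuffle): 22 → 17
  after op 6 (out-shuffle): 17 → 7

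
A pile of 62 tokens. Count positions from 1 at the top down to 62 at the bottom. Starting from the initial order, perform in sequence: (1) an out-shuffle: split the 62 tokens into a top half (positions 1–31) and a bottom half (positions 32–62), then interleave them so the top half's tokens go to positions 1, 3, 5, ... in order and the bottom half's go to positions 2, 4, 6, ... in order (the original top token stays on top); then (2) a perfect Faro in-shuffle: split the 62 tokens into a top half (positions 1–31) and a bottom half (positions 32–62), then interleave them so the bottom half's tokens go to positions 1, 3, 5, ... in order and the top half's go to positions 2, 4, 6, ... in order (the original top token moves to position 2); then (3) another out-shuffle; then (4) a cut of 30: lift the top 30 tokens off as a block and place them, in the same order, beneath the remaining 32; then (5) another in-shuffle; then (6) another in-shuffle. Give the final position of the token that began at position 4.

Track the token from position 4 forward through each operation:
  after op 1 (out-shuffle): 4 → 7
  after op 2 (in-shuffle): 7 → 14
  after op 3 (out-shuffle): 14 → 27
  after op 4 (cut 30): 27 → 59
  after op 5 (in-shuffle): 59 → 55
  after op 6 (in-shuffle): 55 → 47

47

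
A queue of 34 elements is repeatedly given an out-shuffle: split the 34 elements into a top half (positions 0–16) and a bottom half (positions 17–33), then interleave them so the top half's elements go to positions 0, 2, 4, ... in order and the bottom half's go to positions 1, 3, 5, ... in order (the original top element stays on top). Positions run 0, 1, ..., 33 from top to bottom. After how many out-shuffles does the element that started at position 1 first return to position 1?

10

Follow position 1 under repeated out-shuffles:
1 → 2 → 4 → 8 → 16 → 32 → 31 → 29 → 25 → 17 → 1
It first returns after 10 out-shuffles.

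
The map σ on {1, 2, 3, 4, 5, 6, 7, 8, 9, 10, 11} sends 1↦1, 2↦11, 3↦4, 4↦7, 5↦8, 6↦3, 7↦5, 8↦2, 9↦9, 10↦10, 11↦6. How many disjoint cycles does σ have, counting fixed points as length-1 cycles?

4

Cycle decomposition: (1) (2 11 6 3 4 7 5 8) (9) (10).
4 cycles.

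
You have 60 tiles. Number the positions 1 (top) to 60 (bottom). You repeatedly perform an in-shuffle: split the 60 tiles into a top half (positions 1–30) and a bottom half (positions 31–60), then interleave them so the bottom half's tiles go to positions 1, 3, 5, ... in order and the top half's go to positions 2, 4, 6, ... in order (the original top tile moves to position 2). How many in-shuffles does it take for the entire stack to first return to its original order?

The in-shuffle permutes the 60 positions with cycle lengths [60].
Every tile is home exactly when every cycle has completed a whole number of laps, i.e. after lcm(60) = 60 in-shuffles.

60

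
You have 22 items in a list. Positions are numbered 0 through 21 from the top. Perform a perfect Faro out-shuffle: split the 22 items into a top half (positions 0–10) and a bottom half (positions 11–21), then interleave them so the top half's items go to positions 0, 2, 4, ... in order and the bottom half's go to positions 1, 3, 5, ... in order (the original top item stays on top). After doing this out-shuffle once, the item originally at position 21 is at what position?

Position 21 is a fixed point of every out-shuffle, so the item never moves.

21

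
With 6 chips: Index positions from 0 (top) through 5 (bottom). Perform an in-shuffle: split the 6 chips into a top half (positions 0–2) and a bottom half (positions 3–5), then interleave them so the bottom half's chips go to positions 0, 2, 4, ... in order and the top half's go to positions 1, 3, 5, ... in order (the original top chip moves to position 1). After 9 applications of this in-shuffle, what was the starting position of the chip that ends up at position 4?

Work backwards from position 4, undoing one in-shuffle at a time:
4 ← 5 ← 2 ← 4 ← 5 ← 2 ← 4 ← 5 ← 2 ← 4
So the chip now at position 4 started at position 4.

4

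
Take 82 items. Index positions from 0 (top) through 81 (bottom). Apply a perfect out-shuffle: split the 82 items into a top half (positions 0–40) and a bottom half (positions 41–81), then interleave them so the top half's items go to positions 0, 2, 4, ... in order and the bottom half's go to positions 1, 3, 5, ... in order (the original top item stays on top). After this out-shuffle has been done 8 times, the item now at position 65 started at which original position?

Work backwards from position 65, undoing one out-shuffle at a time:
65 ← 73 ← 77 ← 79 ← 80 ← 40 ← 20 ← 10 ← 5
So the item now at position 65 started at position 5.

5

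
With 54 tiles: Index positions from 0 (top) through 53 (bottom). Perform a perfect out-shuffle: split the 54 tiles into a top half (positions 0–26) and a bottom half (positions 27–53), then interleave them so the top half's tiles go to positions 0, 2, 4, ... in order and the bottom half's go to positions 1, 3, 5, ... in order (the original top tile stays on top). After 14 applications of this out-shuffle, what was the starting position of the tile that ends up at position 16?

Work backwards from position 16, undoing one out-shuffle at a time:
16 ← 8 ← 4 ← 2 ← 1 ← ... ← 25 (14 steps).
So the tile now at position 16 started at position 25.

25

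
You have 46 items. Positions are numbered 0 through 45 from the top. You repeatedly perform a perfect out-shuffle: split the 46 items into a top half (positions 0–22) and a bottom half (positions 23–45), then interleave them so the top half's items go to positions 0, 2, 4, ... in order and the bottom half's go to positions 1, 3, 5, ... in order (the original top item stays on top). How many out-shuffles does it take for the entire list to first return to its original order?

The out-shuffle permutes the 46 positions with cycle lengths [1, 1, 2, 4, 4, 4, 6, 12, 12].
Every item is home exactly when every cycle has completed a whole number of laps, i.e. after lcm(1, 2, 4, 6, 12) = 12 out-shuffles.

12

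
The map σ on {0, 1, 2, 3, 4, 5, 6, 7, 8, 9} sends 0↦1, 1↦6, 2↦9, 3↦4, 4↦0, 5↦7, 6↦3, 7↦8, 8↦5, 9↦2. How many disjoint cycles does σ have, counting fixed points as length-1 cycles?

3

Cycle decomposition: (0 1 6 3 4) (2 9) (5 7 8).
3 cycles.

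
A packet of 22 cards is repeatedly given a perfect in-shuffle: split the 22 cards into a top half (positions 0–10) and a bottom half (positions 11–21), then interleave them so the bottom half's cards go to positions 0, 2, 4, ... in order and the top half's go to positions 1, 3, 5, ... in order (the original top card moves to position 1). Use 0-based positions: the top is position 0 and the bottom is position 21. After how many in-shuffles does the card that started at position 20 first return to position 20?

Follow position 20 under repeated in-shuffles:
20 → 18 → 14 → 6 → 13 → 4 → 9 → 19 → 16 → 10 → 21 → 20
It first returns after 11 in-shuffles.

11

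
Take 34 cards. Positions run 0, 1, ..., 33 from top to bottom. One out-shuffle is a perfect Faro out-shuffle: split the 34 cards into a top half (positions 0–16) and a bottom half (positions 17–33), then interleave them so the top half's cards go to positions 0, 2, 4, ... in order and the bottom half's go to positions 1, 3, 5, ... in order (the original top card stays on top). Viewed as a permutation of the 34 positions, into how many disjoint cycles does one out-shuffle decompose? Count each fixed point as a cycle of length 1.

6

Trace each unvisited position around until it returns:
(0) (1 2 4 8 16 32 31 29 25 17) (3 6 12 24 15 30 27 21 9 18) (5 10 20 7 14 28 23 13 26 19) (11 22) (33)
6 cycles in total.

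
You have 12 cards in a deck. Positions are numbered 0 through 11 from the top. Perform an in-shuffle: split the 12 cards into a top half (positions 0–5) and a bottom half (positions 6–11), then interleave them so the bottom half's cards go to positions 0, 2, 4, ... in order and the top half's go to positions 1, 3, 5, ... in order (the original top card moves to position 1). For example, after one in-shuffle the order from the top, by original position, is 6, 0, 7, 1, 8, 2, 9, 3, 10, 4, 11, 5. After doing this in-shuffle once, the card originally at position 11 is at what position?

Track the card's position through each in-shuffle:
11 → 10

10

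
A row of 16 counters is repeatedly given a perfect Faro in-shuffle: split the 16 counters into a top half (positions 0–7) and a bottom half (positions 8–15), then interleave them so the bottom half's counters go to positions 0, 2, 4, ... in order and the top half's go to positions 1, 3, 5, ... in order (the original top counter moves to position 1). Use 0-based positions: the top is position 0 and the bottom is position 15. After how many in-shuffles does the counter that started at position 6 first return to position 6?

Follow position 6 under repeated in-shuffles:
6 → 13 → 10 → 4 → 9 → 2 → 5 → 11 → 6
It first returns after 8 in-shuffles.

8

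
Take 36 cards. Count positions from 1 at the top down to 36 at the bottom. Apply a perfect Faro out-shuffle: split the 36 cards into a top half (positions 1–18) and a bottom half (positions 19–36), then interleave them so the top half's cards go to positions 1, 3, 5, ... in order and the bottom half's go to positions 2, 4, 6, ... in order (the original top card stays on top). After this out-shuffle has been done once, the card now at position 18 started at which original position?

Work backwards from position 18, undoing one out-shuffle at a time:
18 ← 27
So the card now at position 18 started at position 27.

27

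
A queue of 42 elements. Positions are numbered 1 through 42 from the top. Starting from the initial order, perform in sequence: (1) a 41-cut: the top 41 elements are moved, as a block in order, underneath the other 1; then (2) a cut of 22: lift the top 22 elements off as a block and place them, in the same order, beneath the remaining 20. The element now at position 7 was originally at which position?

28

Undo the operations in reverse order, starting from position 7:
  undo op 2 (cut 22): 7 ← 29
  undo op 1 (cut 41): 29 ← 28
So the element at position 7 came from original position 28.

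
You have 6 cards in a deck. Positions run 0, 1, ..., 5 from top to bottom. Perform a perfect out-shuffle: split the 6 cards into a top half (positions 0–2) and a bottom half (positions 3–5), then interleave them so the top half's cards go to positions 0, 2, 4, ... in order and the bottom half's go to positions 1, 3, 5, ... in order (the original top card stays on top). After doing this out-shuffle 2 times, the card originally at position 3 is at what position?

2

Track the card's position through each out-shuffle:
3 → 1 → 2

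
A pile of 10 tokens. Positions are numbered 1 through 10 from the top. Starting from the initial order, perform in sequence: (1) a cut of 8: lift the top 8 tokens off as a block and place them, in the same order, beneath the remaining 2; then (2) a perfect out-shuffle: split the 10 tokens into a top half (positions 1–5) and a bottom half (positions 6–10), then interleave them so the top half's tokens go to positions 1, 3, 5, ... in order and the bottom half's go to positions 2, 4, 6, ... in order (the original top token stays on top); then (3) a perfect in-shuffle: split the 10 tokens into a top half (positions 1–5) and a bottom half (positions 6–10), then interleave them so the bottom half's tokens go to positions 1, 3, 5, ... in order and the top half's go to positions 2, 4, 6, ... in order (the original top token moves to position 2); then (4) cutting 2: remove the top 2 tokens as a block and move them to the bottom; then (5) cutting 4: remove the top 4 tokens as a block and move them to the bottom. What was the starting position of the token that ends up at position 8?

Undo the operations in reverse order, starting from position 8:
  undo op 5 (cut 4): 8 ← 2
  undo op 4 (cut 2): 2 ← 4
  undo op 3 (in-shuffle, from top half): 4 ← 2
  undo op 2 (out-shuffle, from bottom half): 2 ← 6
  undo op 1 (cut 8): 6 ← 4
So the token at position 8 came from original position 4.

4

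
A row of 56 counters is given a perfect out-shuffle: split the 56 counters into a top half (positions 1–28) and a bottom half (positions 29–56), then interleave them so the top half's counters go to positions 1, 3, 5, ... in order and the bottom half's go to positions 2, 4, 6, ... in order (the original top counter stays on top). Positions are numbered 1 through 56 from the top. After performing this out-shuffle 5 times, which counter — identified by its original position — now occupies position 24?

Work backwards from position 24, undoing one out-shuffle at a time:
24 ← 40 ← 48 ← 52 ← 54 ← 55
So the counter now at position 24 started at position 55.

55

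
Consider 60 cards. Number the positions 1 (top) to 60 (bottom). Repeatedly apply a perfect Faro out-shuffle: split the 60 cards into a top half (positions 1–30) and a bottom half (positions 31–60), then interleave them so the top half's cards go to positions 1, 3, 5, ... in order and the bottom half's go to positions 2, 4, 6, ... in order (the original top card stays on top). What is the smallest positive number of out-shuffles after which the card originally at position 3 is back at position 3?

Follow position 3 under repeated out-shuffles:
3 → 5 → 9 → 17 → 33 → 6 → 11 → 21 → ... → 3 (length 58)
It first returns after 58 out-shuffles.

58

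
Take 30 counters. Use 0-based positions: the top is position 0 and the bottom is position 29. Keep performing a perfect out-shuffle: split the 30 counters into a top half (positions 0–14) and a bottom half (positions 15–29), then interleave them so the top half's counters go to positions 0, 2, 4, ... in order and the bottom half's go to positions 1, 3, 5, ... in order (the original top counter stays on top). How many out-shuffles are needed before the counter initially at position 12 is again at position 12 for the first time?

Follow position 12 under repeated out-shuffles:
12 → 24 → 19 → 9 → 18 → 7 → 14 → 28 → ... → 12 (length 28)
It first returns after 28 out-shuffles.

28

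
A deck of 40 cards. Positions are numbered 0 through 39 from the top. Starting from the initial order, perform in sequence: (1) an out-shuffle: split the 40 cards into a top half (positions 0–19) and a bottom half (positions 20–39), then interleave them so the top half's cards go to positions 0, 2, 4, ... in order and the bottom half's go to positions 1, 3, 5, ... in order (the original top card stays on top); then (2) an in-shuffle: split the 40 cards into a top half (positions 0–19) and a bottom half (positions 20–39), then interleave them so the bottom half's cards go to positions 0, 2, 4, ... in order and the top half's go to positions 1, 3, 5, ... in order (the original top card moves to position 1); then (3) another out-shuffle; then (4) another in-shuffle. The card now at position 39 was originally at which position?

7

Undo the operations in reverse order, starting from position 39:
  undo op 4 (in-shuffle, from top half): 39 ← 19
  undo op 3 (out-shuffle, from bottom half): 19 ← 29
  undo op 2 (in-shuffle, from top half): 29 ← 14
  undo op 1 (out-shuffle, from top half): 14 ← 7
So the card at position 39 came from original position 7.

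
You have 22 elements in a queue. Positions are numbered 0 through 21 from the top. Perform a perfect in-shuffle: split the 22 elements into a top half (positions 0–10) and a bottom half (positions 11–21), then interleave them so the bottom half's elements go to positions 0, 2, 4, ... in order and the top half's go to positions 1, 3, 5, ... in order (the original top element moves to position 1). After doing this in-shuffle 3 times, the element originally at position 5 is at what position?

Track the element's position through each in-shuffle:
5 → 11 → 0 → 1

1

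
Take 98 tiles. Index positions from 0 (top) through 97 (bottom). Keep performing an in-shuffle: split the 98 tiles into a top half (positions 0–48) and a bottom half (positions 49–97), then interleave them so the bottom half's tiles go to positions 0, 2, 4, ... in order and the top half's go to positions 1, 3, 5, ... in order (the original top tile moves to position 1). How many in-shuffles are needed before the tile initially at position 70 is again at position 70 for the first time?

Follow position 70 under repeated in-shuffles:
70 → 42 → 85 → 72 → 46 → 93 → 88 → 78 → ... → 70 (length 30)
It first returns after 30 in-shuffles.

30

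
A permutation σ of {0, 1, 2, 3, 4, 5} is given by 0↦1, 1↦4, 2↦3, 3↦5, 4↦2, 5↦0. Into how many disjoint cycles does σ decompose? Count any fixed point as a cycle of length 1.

1

Cycle decomposition: (0 1 4 2 3 5).
1 cycle.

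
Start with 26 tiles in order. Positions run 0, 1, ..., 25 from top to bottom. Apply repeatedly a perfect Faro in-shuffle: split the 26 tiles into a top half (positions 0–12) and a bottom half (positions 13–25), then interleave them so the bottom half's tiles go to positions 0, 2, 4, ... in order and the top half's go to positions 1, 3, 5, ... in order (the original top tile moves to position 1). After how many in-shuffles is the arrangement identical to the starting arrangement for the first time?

The in-shuffle permutes the 26 positions with cycle lengths [2, 6, 18].
Every tile is home exactly when every cycle has completed a whole number of laps, i.e. after lcm(2, 6, 18) = 18 in-shuffles.

18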